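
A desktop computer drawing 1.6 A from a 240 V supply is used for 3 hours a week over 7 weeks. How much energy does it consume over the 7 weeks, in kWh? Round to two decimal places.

8.06 kWh

Power = 1.6 A × 240 V = 384 W = 0.384 kW
Runtime = 3 h/week × 7 weeks = 21 h
Energy = 0.384 kW × 21 h = 8.064 kWh ≈ 8.06 kWh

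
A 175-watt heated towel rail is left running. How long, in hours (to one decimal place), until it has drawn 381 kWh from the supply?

Hours = 381 kWh ÷ 0.175 kW = 2177.1 h

2177.1 h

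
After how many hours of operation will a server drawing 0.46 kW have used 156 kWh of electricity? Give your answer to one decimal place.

Hours = 156 kWh ÷ 0.46 kW = 339.1 h

339.1 h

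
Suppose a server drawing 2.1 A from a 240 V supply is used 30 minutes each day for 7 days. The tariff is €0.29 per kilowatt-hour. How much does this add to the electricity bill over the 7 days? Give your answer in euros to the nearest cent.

Power = 2.1 A × 240 V = 504 W = 0.504 kW
Runtime = 30 min × 7 = 210 min = 3.5 h
Energy = 0.504 kW × 3.5 h = 1.764 kWh
Cost = 1.764 kWh × €0.29/kWh = €0.51

€0.51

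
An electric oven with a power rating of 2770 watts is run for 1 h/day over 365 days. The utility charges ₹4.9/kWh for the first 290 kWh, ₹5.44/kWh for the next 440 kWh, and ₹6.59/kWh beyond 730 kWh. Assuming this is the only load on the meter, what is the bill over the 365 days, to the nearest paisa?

Runtime = 1 h/day × 365 days = 365 h
Energy = 2.77 kW × 365 h = 1011.05 kWh
Tier 1 (0–290 kWh): 290 × ₹4.9 = ₹1421
Tier 2 (290–730 kWh): 440 × ₹5.44 = ₹2393.6
Above 730 kWh: 281.05 × ₹6.59 = ₹1852.1195
Bill = ₹5666.72

₹5666.72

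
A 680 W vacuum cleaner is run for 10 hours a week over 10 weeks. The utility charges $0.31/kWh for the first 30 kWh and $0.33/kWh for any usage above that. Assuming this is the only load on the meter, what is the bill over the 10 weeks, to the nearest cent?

$21.84

Runtime = 10 h/week × 10 weeks = 100 h
Energy = 0.68 kW × 100 h = 68 kWh
Tier 1 (0–30 kWh): 30 × $0.31 = $9.3
Above 30 kWh: 38 × $0.33 = $12.54
Bill = $21.84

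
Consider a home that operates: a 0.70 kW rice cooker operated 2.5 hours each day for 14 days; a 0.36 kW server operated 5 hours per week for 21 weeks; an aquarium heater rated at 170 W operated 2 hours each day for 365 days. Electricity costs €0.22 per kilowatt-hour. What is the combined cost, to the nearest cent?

€41.01

rice cooker: Runtime = 2.5 h/day × 14 days = 35 h
rice cooker: 0.7 kW × 35 h = 24.5 kWh
server: Runtime = 5 h/week × 21 weeks = 105 h
server: 0.36 kW × 105 h = 37.8 kWh
aquarium heater: Runtime = 2 h/day × 365 days = 730 h
aquarium heater: 0.17 kW × 730 h = 124.1 kWh
Total energy = 186.4 kWh
Cost = 186.4 × €0.22 = €41.01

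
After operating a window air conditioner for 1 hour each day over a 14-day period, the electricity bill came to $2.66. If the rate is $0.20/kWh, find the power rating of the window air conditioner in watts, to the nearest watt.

Energy = $2.66 ÷ $0.20/kWh = 13.3 kWh
Runtime = 1 h/day × 14 days = 14 h
Power = 13.3 kWh ÷ 14 h = 0.95 kW = 950 W

950 W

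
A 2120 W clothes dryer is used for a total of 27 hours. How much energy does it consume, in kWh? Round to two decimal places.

Energy = 2.12 kW × 27 h = 57.24 kWh

57.24 kWh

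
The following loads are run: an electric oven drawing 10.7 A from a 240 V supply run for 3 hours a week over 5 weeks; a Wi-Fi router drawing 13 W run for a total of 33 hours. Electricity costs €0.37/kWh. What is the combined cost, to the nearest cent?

€14.41

electric oven: Power = 10.7 A × 240 V = 2568 W = 2.568 kW
electric oven: Runtime = 3 h/week × 5 weeks = 15 h
electric oven: 2.568 kW × 15 h = 38.52 kWh
Wi-Fi router: 0.013 kW × 33 h = 0.429 kWh
Total energy = 38.949 kWh
Cost = 38.949 × €0.37 = €14.41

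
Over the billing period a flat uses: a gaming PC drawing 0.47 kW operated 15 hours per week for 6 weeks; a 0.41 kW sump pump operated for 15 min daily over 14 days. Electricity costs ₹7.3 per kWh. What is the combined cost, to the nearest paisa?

₹319.27

gaming PC: Runtime = 15 h/week × 6 weeks = 90 h
gaming PC: 0.47 kW × 90 h = 42.3 kWh
sump pump: Runtime = 15 min × 14 = 210 min = 3.5 h
sump pump: 0.41 kW × 3.5 h = 1.435 kWh
Total energy = 43.735 kWh
Cost = 43.735 × ₹7.3 = ₹319.27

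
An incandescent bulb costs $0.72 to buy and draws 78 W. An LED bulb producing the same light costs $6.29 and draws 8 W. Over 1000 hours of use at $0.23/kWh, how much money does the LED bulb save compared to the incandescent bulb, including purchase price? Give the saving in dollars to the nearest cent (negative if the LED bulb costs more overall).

$10.53

incandescent bulb: $0.72 + (78/1000) kW × 1000 h × $0.23 = $0.72 + $17.94 = $18.66
LED bulb: $6.29 + (8/1000) kW × 1000 h × $0.23 = $6.29 + $1.84 = $8.13
Saving = $18.66 − $8.13 = $10.53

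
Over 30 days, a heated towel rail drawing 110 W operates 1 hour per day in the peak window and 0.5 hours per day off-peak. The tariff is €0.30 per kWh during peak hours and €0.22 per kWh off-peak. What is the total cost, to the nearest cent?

€1.35

Peak energy = 0.11 kW × 1 h × 30 = 3.3 kWh
Off-peak energy = 0.11 kW × 0.5 h × 30 = 1.65 kWh
Cost = 3.3 × €0.30 + 1.65 × €0.22 = €0.99 + €0.363 = €1.35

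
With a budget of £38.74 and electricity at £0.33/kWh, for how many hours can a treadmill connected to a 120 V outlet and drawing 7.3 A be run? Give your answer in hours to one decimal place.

Power = 7.3 A × 120 V = 876 W = 0.876 kW
Energy available = £38.74 ÷ £0.33/kWh = 117.3939 kWh
Hours = 117.3939 kWh ÷ 0.876 kW = 134.0 h

134.0 h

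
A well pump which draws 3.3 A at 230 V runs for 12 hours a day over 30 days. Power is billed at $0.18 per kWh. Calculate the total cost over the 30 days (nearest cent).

Power = 3.3 A × 230 V = 759 W = 0.759 kW
Runtime = 12 h/day × 30 days = 360 h
Energy = 0.759 kW × 360 h = 273.24 kWh
Cost = 273.24 kWh × $0.18/kWh = $49.18

$49.18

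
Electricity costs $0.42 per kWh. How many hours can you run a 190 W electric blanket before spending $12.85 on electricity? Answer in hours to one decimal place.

161.0 h

Energy available = $12.85 ÷ $0.42/kWh = 30.5952 kWh
Hours = 30.5952 kWh ÷ 0.19 kW = 161.0 h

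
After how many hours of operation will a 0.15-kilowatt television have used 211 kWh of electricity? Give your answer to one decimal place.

Hours = 211 kWh ÷ 0.15 kW = 1406.7 h

1406.7 h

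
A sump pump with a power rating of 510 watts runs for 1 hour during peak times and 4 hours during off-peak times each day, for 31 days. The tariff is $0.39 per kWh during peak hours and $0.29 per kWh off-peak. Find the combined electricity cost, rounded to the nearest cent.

Peak energy = 0.51 kW × 1 h × 31 = 15.81 kWh
Off-peak energy = 0.51 kW × 4 h × 31 = 63.24 kWh
Cost = 15.81 × $0.39 + 63.24 × $0.29 = $6.1659 + $18.3396 = $24.51

$24.51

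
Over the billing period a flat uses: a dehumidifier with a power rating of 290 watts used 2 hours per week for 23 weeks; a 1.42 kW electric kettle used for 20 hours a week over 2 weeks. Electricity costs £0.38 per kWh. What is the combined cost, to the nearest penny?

dehumidifier: Runtime = 2 h/week × 23 weeks = 46 h
dehumidifier: 0.29 kW × 46 h = 13.34 kWh
electric kettle: Runtime = 20 h/week × 2 weeks = 40 h
electric kettle: 1.42 kW × 40 h = 56.8 kWh
Total energy = 70.14 kWh
Cost = 70.14 × £0.38 = £26.65

£26.65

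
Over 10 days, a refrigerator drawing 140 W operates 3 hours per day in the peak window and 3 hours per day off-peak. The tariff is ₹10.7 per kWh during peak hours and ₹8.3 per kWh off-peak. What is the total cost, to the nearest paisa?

Peak energy = 0.14 kW × 3 h × 10 = 4.2 kWh
Off-peak energy = 0.14 kW × 3 h × 10 = 4.2 kWh
Cost = 4.2 × ₹10.7 + 4.2 × ₹8.3 = ₹44.94 + ₹34.86 = ₹79.80

₹79.80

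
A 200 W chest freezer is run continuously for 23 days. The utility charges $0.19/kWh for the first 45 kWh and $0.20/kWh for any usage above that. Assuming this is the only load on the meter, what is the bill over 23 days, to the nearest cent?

$21.63

Runtime = 24 h × 23 = 552 h
Energy = 0.2 kW × 552 h = 110.4 kWh
Tier 1 (0–45 kWh): 45 × $0.19 = $8.55
Above 45 kWh: 65.4 × $0.20 = $13.08
Bill = $21.63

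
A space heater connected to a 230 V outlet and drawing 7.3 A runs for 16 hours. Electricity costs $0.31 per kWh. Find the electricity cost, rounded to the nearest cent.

Power = 7.3 A × 230 V = 1679 W = 1.679 kW
Energy = 1.679 kW × 16 h = 26.864 kWh
Cost = 26.864 kWh × $0.31/kWh = $8.33

$8.33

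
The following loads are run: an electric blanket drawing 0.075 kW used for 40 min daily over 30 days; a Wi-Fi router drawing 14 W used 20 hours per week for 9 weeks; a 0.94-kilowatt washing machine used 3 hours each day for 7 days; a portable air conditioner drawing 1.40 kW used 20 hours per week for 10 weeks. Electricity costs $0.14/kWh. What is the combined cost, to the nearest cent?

$42.53

electric blanket: Runtime = 40 min × 30 = 1200 min = 20 h
electric blanket: 0.075 kW × 20 h = 1.5 kWh
Wi-Fi router: Runtime = 20 h/week × 9 weeks = 180 h
Wi-Fi router: 0.014 kW × 180 h = 2.52 kWh
washing machine: Runtime = 3 h/day × 7 days = 21 h
washing machine: 0.94 kW × 21 h = 19.74 kWh
portable air conditioner: Runtime = 20 h/week × 10 weeks = 200 h
portable air conditioner: 1.4 kW × 200 h = 280 kWh
Total energy = 303.76 kWh
Cost = 303.76 × $0.14 = $42.53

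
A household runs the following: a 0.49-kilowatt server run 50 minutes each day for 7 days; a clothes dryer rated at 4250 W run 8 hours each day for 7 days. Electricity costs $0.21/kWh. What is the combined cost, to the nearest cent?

server: Runtime = 50 min × 7 = 350 min = 5.833333… h
server: 0.49 kW × 5.833333… h = 2.858333… kWh
clothes dryer: Runtime = 8 h/day × 7 days = 56 h
clothes dryer: 4.25 kW × 56 h = 238 kWh
Total energy = 240.858333… kWh
Cost = 240.858333… × $0.21 = $50.58

$50.58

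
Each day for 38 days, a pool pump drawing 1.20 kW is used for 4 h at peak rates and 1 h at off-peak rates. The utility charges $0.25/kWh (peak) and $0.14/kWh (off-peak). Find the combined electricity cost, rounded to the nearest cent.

$51.98

Peak energy = 1.2 kW × 4 h × 38 = 182.4 kWh
Off-peak energy = 1.2 kW × 1 h × 38 = 45.6 kWh
Cost = 182.4 × $0.25 + 45.6 × $0.14 = $45.6 + $6.384 = $51.98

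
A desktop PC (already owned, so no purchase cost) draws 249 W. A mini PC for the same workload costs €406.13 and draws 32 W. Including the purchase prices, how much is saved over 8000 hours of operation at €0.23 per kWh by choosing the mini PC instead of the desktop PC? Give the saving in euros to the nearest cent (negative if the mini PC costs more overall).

-€6.85

desktop PC: €0.00 + (249/1000) kW × 8000 h × €0.23 = €0.00 + €458.16 = €458.16
mini PC: €406.13 + (32/1000) kW × 8000 h × €0.23 = €406.13 + €58.88 = €465.01
Saving = €458.16 − €465.01 = −€6.85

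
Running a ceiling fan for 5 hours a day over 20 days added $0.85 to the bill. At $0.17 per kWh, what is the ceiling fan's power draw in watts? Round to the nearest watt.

Energy = $0.85 ÷ $0.17/kWh = 5 kWh
Runtime = 5 h/day × 20 days = 100 h
Power = 5 kWh ÷ 100 h = 0.05 kW = 50 W

50 W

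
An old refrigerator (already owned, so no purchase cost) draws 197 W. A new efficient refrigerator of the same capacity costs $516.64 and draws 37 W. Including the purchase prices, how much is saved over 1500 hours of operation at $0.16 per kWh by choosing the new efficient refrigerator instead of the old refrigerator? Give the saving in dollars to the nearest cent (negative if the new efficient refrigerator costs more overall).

-$478.24

old refrigerator: $0.00 + (197/1000) kW × 1500 h × $0.16 = $0.00 + $47.28 = $47.28
new efficient refrigerator: $516.64 + (37/1000) kW × 1500 h × $0.16 = $516.64 + $8.88 = $525.52
Saving = $47.28 − $525.52 = −$478.24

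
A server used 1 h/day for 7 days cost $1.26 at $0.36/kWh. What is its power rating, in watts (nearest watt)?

500 W

Energy = $1.26 ÷ $0.36/kWh = 3.5 kWh
Runtime = 1 h/day × 7 days = 7 h
Power = 3.5 kWh ÷ 7 h = 0.5 kW = 500 W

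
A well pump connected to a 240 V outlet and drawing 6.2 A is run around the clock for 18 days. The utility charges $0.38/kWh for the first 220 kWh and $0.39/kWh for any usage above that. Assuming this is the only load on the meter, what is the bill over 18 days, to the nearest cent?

$248.50

Power = 6.2 A × 240 V = 1488 W = 1.488 kW
Runtime = 24 h × 18 = 432 h
Energy = 1.488 kW × 432 h = 642.816 kWh
Tier 1 (0–220 kWh): 220 × $0.38 = $83.6
Above 220 kWh: 422.816 × $0.39 = $164.89824
Bill = $248.50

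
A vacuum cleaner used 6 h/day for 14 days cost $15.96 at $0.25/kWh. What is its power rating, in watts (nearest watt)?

760 W

Energy = $15.96 ÷ $0.25/kWh = 63.84 kWh
Runtime = 6 h/day × 14 days = 84 h
Power = 63.84 kWh ÷ 84 h = 0.76 kW = 760 W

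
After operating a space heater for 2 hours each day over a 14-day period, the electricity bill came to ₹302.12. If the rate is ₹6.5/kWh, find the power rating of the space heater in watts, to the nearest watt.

Energy = ₹302.12 ÷ ₹6.5/kWh = 46.48 kWh
Runtime = 2 h/day × 14 days = 28 h
Power = 46.48 kWh ÷ 28 h = 1.66 kW = 1660 W

1660 W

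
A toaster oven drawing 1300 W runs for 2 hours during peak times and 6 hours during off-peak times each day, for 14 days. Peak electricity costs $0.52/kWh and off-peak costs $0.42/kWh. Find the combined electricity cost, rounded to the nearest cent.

$64.79

Peak energy = 1.3 kW × 2 h × 14 = 36.4 kWh
Off-peak energy = 1.3 kW × 6 h × 14 = 109.2 kWh
Cost = 36.4 × $0.52 + 109.2 × $0.42 = $18.928 + $45.864 = $64.79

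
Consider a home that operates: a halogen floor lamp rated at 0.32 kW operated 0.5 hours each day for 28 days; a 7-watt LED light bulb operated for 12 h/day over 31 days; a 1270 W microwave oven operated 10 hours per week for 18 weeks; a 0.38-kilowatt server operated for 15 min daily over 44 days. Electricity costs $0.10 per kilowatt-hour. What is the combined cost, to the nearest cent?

$23.99

halogen floor lamp: Runtime = 0.5 h/day × 28 days = 14 h
halogen floor lamp: 0.32 kW × 14 h = 4.48 kWh
LED light bulb: Runtime = 12 h/day × 31 days = 372 h
LED light bulb: 0.007 kW × 372 h = 2.604 kWh
microwave oven: Runtime = 10 h/week × 18 weeks = 180 h
microwave oven: 1.27 kW × 180 h = 228.6 kWh
server: Runtime = 15 min × 44 = 660 min = 11 h
server: 0.38 kW × 11 h = 4.18 kWh
Total energy = 239.864 kWh
Cost = 239.864 × $0.10 = $23.99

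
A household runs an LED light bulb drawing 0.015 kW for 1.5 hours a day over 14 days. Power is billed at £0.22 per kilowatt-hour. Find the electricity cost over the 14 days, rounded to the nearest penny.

£0.07

Runtime = 1.5 h/day × 14 days = 21 h
Energy = 0.015 kW × 21 h = 0.315 kWh
Cost = 0.315 kWh × £0.22/kWh = £0.07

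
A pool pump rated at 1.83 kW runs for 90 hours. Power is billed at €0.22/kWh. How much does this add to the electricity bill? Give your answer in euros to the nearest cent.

€36.23

Energy = 1.83 kW × 90 h = 164.7 kWh
Cost = 164.7 kWh × €0.22/kWh = €36.23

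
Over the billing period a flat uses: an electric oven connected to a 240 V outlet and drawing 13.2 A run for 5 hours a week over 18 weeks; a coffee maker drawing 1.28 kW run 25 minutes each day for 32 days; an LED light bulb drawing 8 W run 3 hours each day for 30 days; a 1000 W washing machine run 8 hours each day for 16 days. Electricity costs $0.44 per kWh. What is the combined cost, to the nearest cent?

$189.60

electric oven: Power = 13.2 A × 240 V = 3168 W = 3.168 kW
electric oven: Runtime = 5 h/week × 18 weeks = 90 h
electric oven: 3.168 kW × 90 h = 285.12 kWh
coffee maker: Runtime = 25 min × 32 = 800 min = 13.333333… h
coffee maker: 1.28 kW × 13.333333… h = 17.066666… kWh
LED light bulb: Runtime = 3 h/day × 30 days = 90 h
LED light bulb: 0.008 kW × 90 h = 0.72 kWh
washing machine: Runtime = 8 h/day × 16 days = 128 h
washing machine: 1 kW × 128 h = 128 kWh
Total energy = 430.906666… kWh
Cost = 430.906666… × $0.44 = $189.60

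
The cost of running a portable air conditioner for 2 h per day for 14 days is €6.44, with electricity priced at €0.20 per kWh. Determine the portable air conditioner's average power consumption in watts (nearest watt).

1150 W

Energy = €6.44 ÷ €0.20/kWh = 32.2 kWh
Runtime = 2 h/day × 14 days = 28 h
Power = 32.2 kWh ÷ 28 h = 1.15 kW = 1150 W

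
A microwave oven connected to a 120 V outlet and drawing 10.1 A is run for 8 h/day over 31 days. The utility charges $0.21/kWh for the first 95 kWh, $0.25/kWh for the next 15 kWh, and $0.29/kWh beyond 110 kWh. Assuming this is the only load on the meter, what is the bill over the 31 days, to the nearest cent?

Power = 10.1 A × 120 V = 1212 W = 1.212 kW
Runtime = 8 h/day × 31 days = 248 h
Energy = 1.212 kW × 248 h = 300.576 kWh
Tier 1 (0–95 kWh): 95 × $0.21 = $19.95
Tier 2 (95–110 kWh): 15 × $0.25 = $3.75
Above 110 kWh: 190.576 × $0.29 = $55.26704
Bill = $78.97

$78.97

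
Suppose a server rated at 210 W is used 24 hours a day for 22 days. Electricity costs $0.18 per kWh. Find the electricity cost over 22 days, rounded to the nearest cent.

$19.96

Runtime = 24 h × 22 = 528 h
Energy = 0.21 kW × 528 h = 110.88 kWh
Cost = 110.88 kWh × $0.18/kWh = $19.96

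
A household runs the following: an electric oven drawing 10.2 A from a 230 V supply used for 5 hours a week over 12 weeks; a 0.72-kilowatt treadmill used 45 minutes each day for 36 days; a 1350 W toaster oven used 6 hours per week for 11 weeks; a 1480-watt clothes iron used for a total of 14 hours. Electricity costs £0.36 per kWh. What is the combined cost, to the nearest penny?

£97.21

electric oven: Power = 10.2 A × 230 V = 2346 W = 2.346 kW
electric oven: Runtime = 5 h/week × 12 weeks = 60 h
electric oven: 2.346 kW × 60 h = 140.76 kWh
treadmill: Runtime = 45 min × 36 = 1620 min = 27 h
treadmill: 0.72 kW × 27 h = 19.44 kWh
toaster oven: Runtime = 6 h/week × 11 weeks = 66 h
toaster oven: 1.35 kW × 66 h = 89.1 kWh
clothes iron: 1.48 kW × 14 h = 20.72 kWh
Total energy = 270.02 kWh
Cost = 270.02 × £0.36 = £97.21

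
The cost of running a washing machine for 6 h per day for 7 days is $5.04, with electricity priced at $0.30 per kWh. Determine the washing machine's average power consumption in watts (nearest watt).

400 W

Energy = $5.04 ÷ $0.30/kWh = 16.8 kWh
Runtime = 6 h/day × 7 days = 42 h
Power = 16.8 kWh ÷ 42 h = 0.4 kW = 400 W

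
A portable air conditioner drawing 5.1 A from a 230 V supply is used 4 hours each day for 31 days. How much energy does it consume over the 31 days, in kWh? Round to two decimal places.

145.45 kWh

Power = 5.1 A × 230 V = 1173 W = 1.173 kW
Runtime = 4 h/day × 31 days = 124 h
Energy = 1.173 kW × 124 h = 145.452 kWh ≈ 145.45 kWh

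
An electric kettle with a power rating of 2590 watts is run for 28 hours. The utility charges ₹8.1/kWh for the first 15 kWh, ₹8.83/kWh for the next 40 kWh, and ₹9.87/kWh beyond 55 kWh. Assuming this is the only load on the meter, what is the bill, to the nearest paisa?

Energy = 2.59 kW × 28 h = 72.52 kWh
Tier 1 (0–15 kWh): 15 × ₹8.1 = ₹121.5
Tier 2 (15–55 kWh): 40 × ₹8.83 = ₹353.2
Above 55 kWh: 17.52 × ₹9.87 = ₹172.9224
Bill = ₹647.62

₹647.62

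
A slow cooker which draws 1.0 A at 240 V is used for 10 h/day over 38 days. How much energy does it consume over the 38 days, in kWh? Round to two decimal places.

Power = 1.0 A × 240 V = 240 W = 0.24 kW
Runtime = 10 h/day × 38 days = 380 h
Energy = 0.24 kW × 380 h = 91.2 kWh

91.20 kWh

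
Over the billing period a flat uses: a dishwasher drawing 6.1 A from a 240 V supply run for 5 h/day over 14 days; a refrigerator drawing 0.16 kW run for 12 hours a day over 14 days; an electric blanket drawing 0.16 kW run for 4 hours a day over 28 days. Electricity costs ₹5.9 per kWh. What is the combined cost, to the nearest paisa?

dishwasher: Power = 6.1 A × 240 V = 1464 W = 1.464 kW
dishwasher: Runtime = 5 h/day × 14 days = 70 h
dishwasher: 1.464 kW × 70 h = 102.48 kWh
refrigerator: Runtime = 12 h/day × 14 days = 168 h
refrigerator: 0.16 kW × 168 h = 26.88 kWh
electric blanket: Runtime = 4 h/day × 28 days = 112 h
electric blanket: 0.16 kW × 112 h = 17.92 kWh
Total energy = 147.28 kWh
Cost = 147.28 × ₹5.9 = ₹868.95

₹868.95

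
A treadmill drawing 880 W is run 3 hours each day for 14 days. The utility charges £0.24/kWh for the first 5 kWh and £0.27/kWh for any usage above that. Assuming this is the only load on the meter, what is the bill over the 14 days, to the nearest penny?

Runtime = 3 h/day × 14 days = 42 h
Energy = 0.88 kW × 42 h = 36.96 kWh
Tier 1 (0–5 kWh): 5 × £0.24 = £1.2
Above 5 kWh: 31.96 × £0.27 = £8.6292
Bill = £9.83

£9.83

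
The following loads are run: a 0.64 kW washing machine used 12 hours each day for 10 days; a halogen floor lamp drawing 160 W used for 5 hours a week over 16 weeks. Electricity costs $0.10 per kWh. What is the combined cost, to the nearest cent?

washing machine: Runtime = 12 h/day × 10 days = 120 h
washing machine: 0.64 kW × 120 h = 76.8 kWh
halogen floor lamp: Runtime = 5 h/week × 16 weeks = 80 h
halogen floor lamp: 0.16 kW × 80 h = 12.8 kWh
Total energy = 89.6 kWh
Cost = 89.6 × $0.10 = $8.96

$8.96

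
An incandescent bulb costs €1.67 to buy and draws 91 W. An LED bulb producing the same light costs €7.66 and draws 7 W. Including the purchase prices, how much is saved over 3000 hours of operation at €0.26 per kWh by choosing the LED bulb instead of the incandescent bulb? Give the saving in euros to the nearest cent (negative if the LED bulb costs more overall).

€59.53

incandescent bulb: €1.67 + (91/1000) kW × 3000 h × €0.26 = €1.67 + €70.98 = €72.65
LED bulb: €7.66 + (7/1000) kW × 3000 h × €0.26 = €7.66 + €5.46 = €13.12
Saving = €72.65 − €13.12 = €59.53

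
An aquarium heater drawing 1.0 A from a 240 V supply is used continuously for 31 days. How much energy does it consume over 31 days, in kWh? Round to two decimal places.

Power = 1.0 A × 240 V = 240 W = 0.24 kW
Runtime = 24 h × 31 = 744 h
Energy = 0.24 kW × 744 h = 178.56 kWh

178.56 kWh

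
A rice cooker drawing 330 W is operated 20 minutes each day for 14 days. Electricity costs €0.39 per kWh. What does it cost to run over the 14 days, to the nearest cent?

Runtime = 20 min × 14 = 280 min = 4.666666… h
Energy = 0.33 kW × 4.666666… h = 1.54 kWh
Cost = 1.54 kWh × €0.39/kWh = €0.60

€0.60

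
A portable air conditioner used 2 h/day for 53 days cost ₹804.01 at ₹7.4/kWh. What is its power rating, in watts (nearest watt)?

1025 W

Energy = ₹804.01 ÷ ₹7.4/kWh = 108.65 kWh
Runtime = 2 h/day × 53 days = 106 h
Power = 108.65 kWh ÷ 106 h = 1.025 kW = 1025 W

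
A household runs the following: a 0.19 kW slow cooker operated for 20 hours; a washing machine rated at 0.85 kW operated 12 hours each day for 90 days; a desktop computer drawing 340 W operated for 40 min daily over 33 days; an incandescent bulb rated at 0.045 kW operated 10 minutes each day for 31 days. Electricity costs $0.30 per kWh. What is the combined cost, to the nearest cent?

$278.85

slow cooker: 0.19 kW × 20 h = 3.8 kWh
washing machine: Runtime = 12 h/day × 90 days = 1080 h
washing machine: 0.85 kW × 1080 h = 918 kWh
desktop computer: Runtime = 40 min × 33 = 1320 min = 22 h
desktop computer: 0.34 kW × 22 h = 7.48 kWh
incandescent bulb: Runtime = 10 min × 31 = 310 min = 5.166666… h
incandescent bulb: 0.045 kW × 5.166666… h = 0.2325 kWh
Total energy = 929.5125 kWh
Cost = 929.5125 × $0.30 = $278.85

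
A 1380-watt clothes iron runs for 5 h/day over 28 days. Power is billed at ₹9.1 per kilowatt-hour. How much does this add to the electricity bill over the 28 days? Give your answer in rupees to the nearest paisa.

Runtime = 5 h/day × 28 days = 140 h
Energy = 1.38 kW × 140 h = 193.2 kWh
Cost = 193.2 kWh × ₹9.1/kWh = ₹1758.12

₹1758.12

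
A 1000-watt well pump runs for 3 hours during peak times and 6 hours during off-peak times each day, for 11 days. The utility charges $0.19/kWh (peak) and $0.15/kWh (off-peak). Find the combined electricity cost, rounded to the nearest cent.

Peak energy = 1 kW × 3 h × 11 = 33 kWh
Off-peak energy = 1 kW × 6 h × 11 = 66 kWh
Cost = 33 × $0.19 + 66 × $0.15 = $6.27 + $9.9 = $16.17

$16.17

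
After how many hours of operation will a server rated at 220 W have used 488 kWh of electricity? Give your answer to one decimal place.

2218.2 h

Hours = 488 kWh ÷ 0.22 kW = 2218.2 h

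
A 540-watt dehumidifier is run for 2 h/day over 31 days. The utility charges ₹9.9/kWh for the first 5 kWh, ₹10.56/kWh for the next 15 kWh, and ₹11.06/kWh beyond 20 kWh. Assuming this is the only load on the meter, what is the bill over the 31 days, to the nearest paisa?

₹356.99

Runtime = 2 h/day × 31 days = 62 h
Energy = 0.54 kW × 62 h = 33.48 kWh
Tier 1 (0–5 kWh): 5 × ₹9.9 = ₹49.5
Tier 2 (5–20 kWh): 15 × ₹10.56 = ₹158.4
Above 20 kWh: 13.48 × ₹11.06 = ₹149.0888
Bill = ₹356.99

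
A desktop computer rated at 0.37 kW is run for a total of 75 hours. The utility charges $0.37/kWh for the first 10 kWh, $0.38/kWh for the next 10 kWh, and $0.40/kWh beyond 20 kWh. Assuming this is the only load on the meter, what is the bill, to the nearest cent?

Energy = 0.37 kW × 75 h = 27.75 kWh
Tier 1 (0–10 kWh): 10 × $0.37 = $3.7
Tier 2 (10–20 kWh): 10 × $0.38 = $3.8
Above 20 kWh: 7.75 × $0.40 = $3.1
Bill = $10.60

$10.60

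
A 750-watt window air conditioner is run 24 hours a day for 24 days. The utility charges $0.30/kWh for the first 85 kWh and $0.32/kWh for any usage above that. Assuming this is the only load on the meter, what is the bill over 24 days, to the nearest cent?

Runtime = 24 h × 24 = 576 h
Energy = 0.75 kW × 576 h = 432 kWh
Tier 1 (0–85 kWh): 85 × $0.30 = $25.5
Above 85 kWh: 347 × $0.32 = $111.04
Bill = $136.54

$136.54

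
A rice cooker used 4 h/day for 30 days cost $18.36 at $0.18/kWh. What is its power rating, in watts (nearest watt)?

Energy = $18.36 ÷ $0.18/kWh = 102 kWh
Runtime = 4 h/day × 30 days = 120 h
Power = 102 kWh ÷ 120 h = 0.85 kW = 850 W

850 W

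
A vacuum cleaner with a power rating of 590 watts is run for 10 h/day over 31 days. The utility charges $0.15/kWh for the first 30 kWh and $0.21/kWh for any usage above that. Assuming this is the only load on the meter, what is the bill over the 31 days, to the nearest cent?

Runtime = 10 h/day × 31 days = 310 h
Energy = 0.59 kW × 310 h = 182.9 kWh
Tier 1 (0–30 kWh): 30 × $0.15 = $4.5
Above 30 kWh: 152.9 × $0.21 = $32.109
Bill = $36.61

$36.61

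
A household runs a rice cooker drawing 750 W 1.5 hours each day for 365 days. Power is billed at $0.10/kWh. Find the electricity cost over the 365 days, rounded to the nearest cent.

Runtime = 1.5 h/day × 365 days = 547.5 h
Energy = 0.75 kW × 547.5 h = 410.625 kWh
Cost = 410.625 kWh × $0.10/kWh = $41.06

$41.06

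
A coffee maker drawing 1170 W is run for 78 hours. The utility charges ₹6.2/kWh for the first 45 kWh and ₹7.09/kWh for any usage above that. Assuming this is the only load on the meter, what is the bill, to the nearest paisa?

₹606.98

Energy = 1.17 kW × 78 h = 91.26 kWh
Tier 1 (0–45 kWh): 45 × ₹6.2 = ₹279
Above 45 kWh: 46.26 × ₹7.09 = ₹327.9834
Bill = ₹606.98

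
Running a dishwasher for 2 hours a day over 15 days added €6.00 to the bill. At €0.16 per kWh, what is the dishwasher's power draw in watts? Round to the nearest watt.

1250 W

Energy = €6.00 ÷ €0.16/kWh = 37.5 kWh
Runtime = 2 h/day × 15 days = 30 h
Power = 37.5 kWh ÷ 30 h = 1.25 kW = 1250 W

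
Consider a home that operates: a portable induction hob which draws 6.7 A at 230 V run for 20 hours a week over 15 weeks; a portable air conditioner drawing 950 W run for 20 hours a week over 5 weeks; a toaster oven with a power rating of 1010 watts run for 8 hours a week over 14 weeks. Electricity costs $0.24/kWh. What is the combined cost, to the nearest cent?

$160.90

portable induction hob: Power = 6.7 A × 230 V = 1541 W = 1.541 kW
portable induction hob: Runtime = 20 h/week × 15 weeks = 300 h
portable induction hob: 1.541 kW × 300 h = 462.3 kWh
portable air conditioner: Runtime = 20 h/week × 5 weeks = 100 h
portable air conditioner: 0.95 kW × 100 h = 95 kWh
toaster oven: Runtime = 8 h/week × 14 weeks = 112 h
toaster oven: 1.01 kW × 112 h = 113.12 kWh
Total energy = 670.42 kWh
Cost = 670.42 × $0.24 = $160.90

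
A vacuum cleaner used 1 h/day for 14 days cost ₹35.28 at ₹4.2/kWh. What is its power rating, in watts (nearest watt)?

Energy = ₹35.28 ÷ ₹4.2/kWh = 8.4 kWh
Runtime = 1 h/day × 14 days = 14 h
Power = 8.4 kWh ÷ 14 h = 0.6 kW = 600 W

600 W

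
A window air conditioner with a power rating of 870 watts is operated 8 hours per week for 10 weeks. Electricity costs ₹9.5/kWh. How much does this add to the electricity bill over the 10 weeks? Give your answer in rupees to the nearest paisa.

Runtime = 8 h/week × 10 weeks = 80 h
Energy = 0.87 kW × 80 h = 69.6 kWh
Cost = 69.6 kWh × ₹9.5/kWh = ₹661.20

₹661.20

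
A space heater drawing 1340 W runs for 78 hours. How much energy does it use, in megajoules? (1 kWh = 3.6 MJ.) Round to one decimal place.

376.3 MJ

Energy = 1.34 kW × 78 h = 104.52 kWh
= 104.52 × 3.6 MJ = 376.3 MJ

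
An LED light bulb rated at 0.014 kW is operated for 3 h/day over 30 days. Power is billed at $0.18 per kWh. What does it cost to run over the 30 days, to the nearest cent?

Runtime = 3 h/day × 30 days = 90 h
Energy = 0.014 kW × 90 h = 1.26 kWh
Cost = 1.26 kWh × $0.18/kWh = $0.23

$0.23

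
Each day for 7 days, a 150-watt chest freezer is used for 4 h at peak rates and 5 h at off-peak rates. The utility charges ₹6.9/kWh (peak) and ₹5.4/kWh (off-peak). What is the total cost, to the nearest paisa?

Peak energy = 0.15 kW × 4 h × 7 = 4.2 kWh
Off-peak energy = 0.15 kW × 5 h × 7 = 5.25 kWh
Cost = 4.2 × ₹6.9 + 5.25 × ₹5.4 = ₹28.98 + ₹28.35 = ₹57.33

₹57.33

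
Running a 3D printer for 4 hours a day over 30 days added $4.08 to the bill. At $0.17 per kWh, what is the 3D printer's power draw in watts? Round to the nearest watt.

Energy = $4.08 ÷ $0.17/kWh = 24 kWh
Runtime = 4 h/day × 30 days = 120 h
Power = 24 kWh ÷ 120 h = 0.2 kW = 200 W

200 W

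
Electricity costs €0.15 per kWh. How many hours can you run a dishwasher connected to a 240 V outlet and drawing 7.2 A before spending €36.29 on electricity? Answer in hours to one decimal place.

Power = 7.2 A × 240 V = 1728 W = 1.728 kW
Energy available = €36.29 ÷ €0.15/kWh = 241.9333 kWh
Hours = 241.9333 kWh ÷ 1.728 kW = 140.0 h

140.0 h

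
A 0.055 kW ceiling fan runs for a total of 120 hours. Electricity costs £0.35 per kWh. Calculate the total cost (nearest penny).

£2.31

Energy = 0.055 kW × 120 h = 6.6 kWh
Cost = 6.6 kWh × £0.35/kWh = £2.31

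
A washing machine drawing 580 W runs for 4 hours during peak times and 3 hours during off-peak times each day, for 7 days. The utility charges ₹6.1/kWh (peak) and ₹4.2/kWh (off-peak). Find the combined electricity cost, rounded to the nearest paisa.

Peak energy = 0.58 kW × 4 h × 7 = 16.24 kWh
Off-peak energy = 0.58 kW × 3 h × 7 = 12.18 kWh
Cost = 16.24 × ₹6.1 + 12.18 × ₹4.2 = ₹99.064 + ₹51.156 = ₹150.22

₹150.22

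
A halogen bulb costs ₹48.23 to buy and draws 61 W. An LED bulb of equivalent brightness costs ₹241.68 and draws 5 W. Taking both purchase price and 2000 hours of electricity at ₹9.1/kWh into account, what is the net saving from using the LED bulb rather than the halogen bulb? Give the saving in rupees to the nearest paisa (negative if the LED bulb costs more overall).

halogen bulb: ₹48.23 + (61/1000) kW × 2000 h × ₹9.1 = ₹48.23 + ₹1110.2 = ₹1158.43
LED bulb: ₹241.68 + (5/1000) kW × 2000 h × ₹9.1 = ₹241.68 + ₹91 = ₹332.68
Saving = ₹1158.43 − ₹332.68 = ₹825.75

₹825.75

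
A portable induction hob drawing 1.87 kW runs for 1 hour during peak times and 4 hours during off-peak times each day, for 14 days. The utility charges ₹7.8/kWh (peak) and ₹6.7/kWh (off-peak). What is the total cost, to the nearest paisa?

₹905.83

Peak energy = 1.87 kW × 1 h × 14 = 26.18 kWh
Off-peak energy = 1.87 kW × 4 h × 14 = 104.72 kWh
Cost = 26.18 × ₹7.8 + 104.72 × ₹6.7 = ₹204.204 + ₹701.624 = ₹905.83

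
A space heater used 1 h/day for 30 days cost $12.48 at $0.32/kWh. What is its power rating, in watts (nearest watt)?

1300 W

Energy = $12.48 ÷ $0.32/kWh = 39 kWh
Runtime = 1 h/day × 30 days = 30 h
Power = 39 kWh ÷ 30 h = 1.3 kW = 1300 W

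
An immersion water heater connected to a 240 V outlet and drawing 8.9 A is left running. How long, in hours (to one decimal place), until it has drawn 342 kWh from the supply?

Power = 8.9 A × 240 V = 2136 W = 2.136 kW
Hours = 342 kWh ÷ 2.136 kW = 160.1 h

160.1 h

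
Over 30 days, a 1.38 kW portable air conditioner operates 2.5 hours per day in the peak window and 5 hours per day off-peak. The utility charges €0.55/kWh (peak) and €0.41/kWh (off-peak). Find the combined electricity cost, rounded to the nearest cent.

Peak energy = 1.38 kW × 2.5 h × 30 = 103.5 kWh
Off-peak energy = 1.38 kW × 5 h × 30 = 207 kWh
Cost = 103.5 × €0.55 + 207 × €0.41 = €56.925 + €84.87 = €141.80

€141.80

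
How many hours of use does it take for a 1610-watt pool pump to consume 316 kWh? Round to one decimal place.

196.3 h

Hours = 316 kWh ÷ 1.61 kW = 196.3 h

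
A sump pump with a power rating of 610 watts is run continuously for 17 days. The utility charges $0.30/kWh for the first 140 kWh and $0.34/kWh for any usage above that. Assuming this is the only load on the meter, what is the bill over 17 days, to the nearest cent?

$79.02

Runtime = 24 h × 17 = 408 h
Energy = 0.61 kW × 408 h = 248.88 kWh
Tier 1 (0–140 kWh): 140 × $0.30 = $42
Above 140 kWh: 108.88 × $0.34 = $37.0192
Bill = $79.02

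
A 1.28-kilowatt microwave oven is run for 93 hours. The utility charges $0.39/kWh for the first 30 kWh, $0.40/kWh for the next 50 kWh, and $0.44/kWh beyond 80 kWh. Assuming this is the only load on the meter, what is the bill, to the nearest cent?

Energy = 1.28 kW × 93 h = 119.04 kWh
Tier 1 (0–30 kWh): 30 × $0.39 = $11.7
Tier 2 (30–80 kWh): 50 × $0.40 = $20
Above 80 kWh: 39.04 × $0.44 = $17.1776
Bill = $48.88

$48.88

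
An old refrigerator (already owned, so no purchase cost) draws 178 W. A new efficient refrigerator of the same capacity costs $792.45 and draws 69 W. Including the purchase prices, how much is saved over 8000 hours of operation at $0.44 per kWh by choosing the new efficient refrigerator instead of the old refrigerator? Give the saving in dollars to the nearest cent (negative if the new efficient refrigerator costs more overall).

-$408.77

old refrigerator: $0.00 + (178/1000) kW × 8000 h × $0.44 = $0.00 + $626.56 = $626.56
new efficient refrigerator: $792.45 + (69/1000) kW × 8000 h × $0.44 = $792.45 + $242.88 = $1035.33
Saving = $626.56 − $1035.33 = −$408.77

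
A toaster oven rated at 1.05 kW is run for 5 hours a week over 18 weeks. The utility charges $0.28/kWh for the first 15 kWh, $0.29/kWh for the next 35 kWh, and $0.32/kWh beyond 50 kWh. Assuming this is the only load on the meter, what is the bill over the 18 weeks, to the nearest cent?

$28.59

Runtime = 5 h/week × 18 weeks = 90 h
Energy = 1.05 kW × 90 h = 94.5 kWh
Tier 1 (0–15 kWh): 15 × $0.28 = $4.2
Tier 2 (15–50 kWh): 35 × $0.29 = $10.15
Above 50 kWh: 44.5 × $0.32 = $14.24
Bill = $28.59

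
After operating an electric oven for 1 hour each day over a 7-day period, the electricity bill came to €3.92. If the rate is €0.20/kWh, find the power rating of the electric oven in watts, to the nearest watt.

2800 W

Energy = €3.92 ÷ €0.20/kWh = 19.6 kWh
Runtime = 1 h/day × 7 days = 7 h
Power = 19.6 kWh ÷ 7 h = 2.8 kW = 2800 W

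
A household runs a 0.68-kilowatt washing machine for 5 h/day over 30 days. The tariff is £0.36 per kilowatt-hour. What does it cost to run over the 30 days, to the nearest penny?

Runtime = 5 h/day × 30 days = 150 h
Energy = 0.68 kW × 150 h = 102 kWh
Cost = 102 kWh × £0.36/kWh = £36.72

£36.72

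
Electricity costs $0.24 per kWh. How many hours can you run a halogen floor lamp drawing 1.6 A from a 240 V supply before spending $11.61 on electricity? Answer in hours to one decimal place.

Power = 1.6 A × 240 V = 384 W = 0.384 kW
Energy available = $11.61 ÷ $0.24/kWh = 48.375 kWh
Hours = 48.375 kWh ÷ 0.384 kW = 126.0 h

126.0 h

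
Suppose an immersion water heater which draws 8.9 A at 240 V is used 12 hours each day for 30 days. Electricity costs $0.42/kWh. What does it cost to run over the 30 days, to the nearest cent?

$322.96

Power = 8.9 A × 240 V = 2136 W = 2.136 kW
Runtime = 12 h/day × 30 days = 360 h
Energy = 2.136 kW × 360 h = 768.96 kWh
Cost = 768.96 kWh × $0.42/kWh = $322.96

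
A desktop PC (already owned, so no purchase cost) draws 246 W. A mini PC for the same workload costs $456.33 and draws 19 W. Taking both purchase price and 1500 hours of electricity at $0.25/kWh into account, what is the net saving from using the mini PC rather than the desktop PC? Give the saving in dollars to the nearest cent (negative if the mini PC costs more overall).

desktop PC: $0.00 + (246/1000) kW × 1500 h × $0.25 = $0.00 + $92.25 = $92.25
mini PC: $456.33 + (19/1000) kW × 1500 h × $0.25 = $456.33 + $7.125 = $463.455
Saving = $92.25 − $463.455 = −$371.205 → -$371.21

-$371.21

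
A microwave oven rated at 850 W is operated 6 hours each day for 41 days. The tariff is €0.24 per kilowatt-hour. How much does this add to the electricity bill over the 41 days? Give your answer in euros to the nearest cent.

€50.18

Runtime = 6 h/day × 41 days = 246 h
Energy = 0.85 kW × 246 h = 209.1 kWh
Cost = 209.1 kWh × €0.24/kWh = €50.18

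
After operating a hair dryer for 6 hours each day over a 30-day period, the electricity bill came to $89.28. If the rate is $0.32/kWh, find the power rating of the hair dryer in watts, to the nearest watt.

1550 W

Energy = $89.28 ÷ $0.32/kWh = 279 kWh
Runtime = 6 h/day × 30 days = 180 h
Power = 279 kWh ÷ 180 h = 1.55 kW = 1550 W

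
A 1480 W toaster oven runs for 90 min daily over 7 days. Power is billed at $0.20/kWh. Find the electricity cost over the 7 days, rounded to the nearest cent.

Runtime = 90 min × 7 = 630 min = 10.5 h
Energy = 1.48 kW × 10.5 h = 15.54 kWh
Cost = 15.54 kWh × $0.20/kWh = $3.11

$3.11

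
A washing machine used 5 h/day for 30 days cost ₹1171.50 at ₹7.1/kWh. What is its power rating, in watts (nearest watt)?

1100 W

Energy = ₹1171.50 ÷ ₹7.1/kWh = 165 kWh
Runtime = 5 h/day × 30 days = 150 h
Power = 165 kWh ÷ 150 h = 1.1 kW = 1100 W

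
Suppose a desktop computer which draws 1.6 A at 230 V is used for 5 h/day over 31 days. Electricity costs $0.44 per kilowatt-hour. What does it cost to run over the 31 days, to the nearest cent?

$25.10

Power = 1.6 A × 230 V = 368 W = 0.368 kW
Runtime = 5 h/day × 31 days = 155 h
Energy = 0.368 kW × 155 h = 57.04 kWh
Cost = 57.04 kWh × $0.44/kWh = $25.10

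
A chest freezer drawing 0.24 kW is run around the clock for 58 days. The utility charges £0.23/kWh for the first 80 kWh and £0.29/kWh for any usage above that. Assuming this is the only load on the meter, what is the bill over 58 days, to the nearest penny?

Runtime = 24 h × 58 = 1392 h
Energy = 0.24 kW × 1392 h = 334.08 kWh
Tier 1 (0–80 kWh): 80 × £0.23 = £18.4
Above 80 kWh: 254.08 × £0.29 = £73.6832
Bill = £92.08

£92.08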